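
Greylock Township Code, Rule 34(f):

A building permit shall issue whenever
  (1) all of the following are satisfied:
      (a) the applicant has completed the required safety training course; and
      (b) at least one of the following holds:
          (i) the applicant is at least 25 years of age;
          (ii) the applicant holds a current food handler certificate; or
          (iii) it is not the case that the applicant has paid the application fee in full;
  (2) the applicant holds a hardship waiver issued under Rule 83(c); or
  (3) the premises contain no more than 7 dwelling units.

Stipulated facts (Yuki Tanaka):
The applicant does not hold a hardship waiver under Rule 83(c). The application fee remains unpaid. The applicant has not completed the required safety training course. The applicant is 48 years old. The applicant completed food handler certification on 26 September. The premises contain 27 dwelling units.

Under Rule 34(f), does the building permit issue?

No — denied.

(a) safety training — fails.
(i) age ≥ 25 — met.
(ii) food handler cert. — satisfied.
(iii) not (fee paid) — met.
(b): T OR T OR T → true.
(1): F AND T → false.
(2) hardship waiver — fails.
(3) ≤ 7 units — fails.
Overall = F OR F OR F = false.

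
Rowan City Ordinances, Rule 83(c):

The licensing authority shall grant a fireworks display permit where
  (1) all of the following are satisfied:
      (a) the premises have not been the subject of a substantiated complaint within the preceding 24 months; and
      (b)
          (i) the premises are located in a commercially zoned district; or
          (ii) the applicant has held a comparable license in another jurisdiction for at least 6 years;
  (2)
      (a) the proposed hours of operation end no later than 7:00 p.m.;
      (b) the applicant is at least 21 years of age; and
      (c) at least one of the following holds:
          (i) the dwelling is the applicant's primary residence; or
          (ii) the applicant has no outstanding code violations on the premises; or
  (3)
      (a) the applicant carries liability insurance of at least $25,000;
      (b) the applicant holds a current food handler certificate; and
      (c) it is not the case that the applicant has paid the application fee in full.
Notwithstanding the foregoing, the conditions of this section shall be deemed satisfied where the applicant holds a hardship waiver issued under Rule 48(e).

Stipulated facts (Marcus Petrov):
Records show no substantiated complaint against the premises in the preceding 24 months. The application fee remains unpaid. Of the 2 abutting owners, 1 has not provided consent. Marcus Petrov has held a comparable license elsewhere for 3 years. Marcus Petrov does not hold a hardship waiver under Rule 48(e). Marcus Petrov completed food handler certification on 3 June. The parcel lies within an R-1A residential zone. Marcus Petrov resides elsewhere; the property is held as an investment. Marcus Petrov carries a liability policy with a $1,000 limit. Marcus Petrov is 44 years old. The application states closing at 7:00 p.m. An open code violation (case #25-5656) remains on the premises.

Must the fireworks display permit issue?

(a) no complaint in 24 mo. — holds.
(i) commercially zoned — fails.
(ii) prior license ≥ 6 yr — fails.
So (b) is not satisfied (F OR F).
So (1) is not satisfied (T AND F).
(a) closes by 7 p.m. — satisfied.
(b) age ≥ 21 — holds.
(i) primary residence — not met.
(ii) no code violations — not met.
(c) = F OR F = false.
So (2) is not satisfied (T AND T AND F).
(a) insurance ≥ $25,000 — fails.
(b) food handler cert. — met.
(c) not (fee paid) — satisfied.
(3) = F AND T AND T = false.
Overall: F OR F OR F → false.
Exception (hardship waiver) — not satisfied.
Result: main false OR exception false → false.

No — denied.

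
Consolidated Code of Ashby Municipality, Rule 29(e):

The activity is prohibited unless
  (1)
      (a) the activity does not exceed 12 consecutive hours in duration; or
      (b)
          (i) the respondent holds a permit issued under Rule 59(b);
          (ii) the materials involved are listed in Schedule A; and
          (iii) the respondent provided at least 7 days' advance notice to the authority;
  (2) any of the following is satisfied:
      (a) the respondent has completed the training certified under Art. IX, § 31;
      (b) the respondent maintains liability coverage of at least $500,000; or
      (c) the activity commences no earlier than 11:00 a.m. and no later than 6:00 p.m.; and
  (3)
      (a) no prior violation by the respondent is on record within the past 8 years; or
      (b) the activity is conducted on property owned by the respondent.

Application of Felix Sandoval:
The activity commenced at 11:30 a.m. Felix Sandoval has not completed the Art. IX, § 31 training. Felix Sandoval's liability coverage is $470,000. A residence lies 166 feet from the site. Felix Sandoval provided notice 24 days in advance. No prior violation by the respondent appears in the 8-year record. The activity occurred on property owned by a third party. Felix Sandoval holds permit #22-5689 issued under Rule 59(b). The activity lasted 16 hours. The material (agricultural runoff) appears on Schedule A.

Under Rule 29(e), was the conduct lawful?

Yes — lawful.

(a) ≤ 12 hrs duration — fails.
(i) holds permit — met.
(ii) Schedule A material — holds.
(iii) ≥7 days' notice — holds.
So (b) is satisfied (T AND T AND T).
(1) = F OR T = true.
(a) training certified — fails.
(b) coverage ≥ $500,000 — not met.
(c) start within hours — holds.
So (2) is satisfied (F OR F OR T).
(a) no prior violation — met.
(b) own property — not met.
(3) = T OR F = true.
Overall = T AND T AND T = true.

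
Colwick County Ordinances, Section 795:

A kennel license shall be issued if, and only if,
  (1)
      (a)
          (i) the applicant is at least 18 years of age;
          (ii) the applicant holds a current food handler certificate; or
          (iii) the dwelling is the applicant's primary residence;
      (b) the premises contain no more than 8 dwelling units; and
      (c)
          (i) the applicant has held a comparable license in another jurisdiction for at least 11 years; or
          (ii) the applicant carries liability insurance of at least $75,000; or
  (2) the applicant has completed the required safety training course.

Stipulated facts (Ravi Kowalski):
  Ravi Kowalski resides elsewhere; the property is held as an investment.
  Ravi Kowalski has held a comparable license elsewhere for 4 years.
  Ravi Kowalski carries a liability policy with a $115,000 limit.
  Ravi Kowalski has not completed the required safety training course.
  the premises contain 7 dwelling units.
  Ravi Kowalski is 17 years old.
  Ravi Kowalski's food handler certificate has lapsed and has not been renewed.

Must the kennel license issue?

(i) age ≥ 18 — not satisfied.
(ii) food handler cert. — not met.
(iii) primary residence — fails.
(a): F OR F OR F → false.
(b) ≤ 8 units — met.
(i) prior license ≥ 11 yr — not met.
(ii) insurance ≥ $75,000 — met.
(c) = F OR T = true.
(1) = F AND T AND T = false.
(2) safety training — not satisfied.
Overall = F OR F = false.

No — denied.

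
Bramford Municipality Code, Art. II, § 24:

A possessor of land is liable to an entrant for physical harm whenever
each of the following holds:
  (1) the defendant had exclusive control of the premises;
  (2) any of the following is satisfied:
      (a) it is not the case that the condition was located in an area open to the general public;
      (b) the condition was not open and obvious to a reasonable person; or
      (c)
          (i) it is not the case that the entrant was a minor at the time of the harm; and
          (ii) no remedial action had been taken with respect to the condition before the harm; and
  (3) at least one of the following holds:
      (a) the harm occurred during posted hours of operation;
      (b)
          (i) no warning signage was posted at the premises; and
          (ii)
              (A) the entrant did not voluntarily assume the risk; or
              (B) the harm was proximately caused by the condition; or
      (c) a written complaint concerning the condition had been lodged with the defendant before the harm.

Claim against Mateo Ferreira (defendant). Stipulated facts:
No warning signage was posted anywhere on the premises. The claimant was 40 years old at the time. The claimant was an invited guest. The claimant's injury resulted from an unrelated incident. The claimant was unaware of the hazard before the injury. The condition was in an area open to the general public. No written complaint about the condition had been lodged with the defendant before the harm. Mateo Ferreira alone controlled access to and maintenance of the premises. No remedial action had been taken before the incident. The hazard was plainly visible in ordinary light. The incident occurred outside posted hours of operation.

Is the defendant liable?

Yes — liable.

(1) exclusive control — holds.
(a) not (public area) — fails.
(b) not open/obvious — not met.
(i) not (entrant a minor) — satisfied.
(ii) no remedial action — holds.
(c) = T AND T = true.
So (2) is satisfied (F OR F OR T).
(a) during posted hours — not satisfied.
(i) no signage posted — holds.
(A) no assumed risk — met.
(B) proximate cause — fails.
So (ii) is satisfied (T OR F).
So (b) is satisfied (T AND T).
(c) complaint lodged — not satisfied.
So (3) is satisfied (F OR T OR F).
Overall: T AND T AND T → true.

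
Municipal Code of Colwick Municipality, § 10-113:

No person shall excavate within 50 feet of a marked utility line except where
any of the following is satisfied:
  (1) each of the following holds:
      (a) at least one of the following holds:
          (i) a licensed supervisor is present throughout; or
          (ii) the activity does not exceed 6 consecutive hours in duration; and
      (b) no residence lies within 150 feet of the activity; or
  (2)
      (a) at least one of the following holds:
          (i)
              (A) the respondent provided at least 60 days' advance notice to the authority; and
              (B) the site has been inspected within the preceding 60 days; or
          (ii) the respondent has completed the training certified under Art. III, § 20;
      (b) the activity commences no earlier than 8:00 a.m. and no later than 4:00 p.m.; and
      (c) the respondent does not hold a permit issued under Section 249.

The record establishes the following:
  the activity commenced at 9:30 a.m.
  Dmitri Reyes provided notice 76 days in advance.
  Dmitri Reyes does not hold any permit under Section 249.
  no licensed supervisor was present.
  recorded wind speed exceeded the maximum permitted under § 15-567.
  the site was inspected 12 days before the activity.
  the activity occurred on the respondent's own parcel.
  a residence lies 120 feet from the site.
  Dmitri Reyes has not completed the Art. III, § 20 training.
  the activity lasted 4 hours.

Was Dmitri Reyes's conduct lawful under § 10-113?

Yes — lawful.

(i) supervisor present — fails.
(ii) ≤ 6 hrs duration — met.
(a) = F OR T = true.
(b) no residence in 150 ft — not satisfied.
(1) = T AND F = false.
(A) ≥60 days' notice — satisfied.
(B) site inspected — satisfied.
(i): T AND T → true.
(ii) training certified — not satisfied.
(a): T OR F → true.
(b) start within hours — satisfied.
(c) not (holds permit) — met.
(2) = T AND T AND T = true.
Overall: F OR T → true.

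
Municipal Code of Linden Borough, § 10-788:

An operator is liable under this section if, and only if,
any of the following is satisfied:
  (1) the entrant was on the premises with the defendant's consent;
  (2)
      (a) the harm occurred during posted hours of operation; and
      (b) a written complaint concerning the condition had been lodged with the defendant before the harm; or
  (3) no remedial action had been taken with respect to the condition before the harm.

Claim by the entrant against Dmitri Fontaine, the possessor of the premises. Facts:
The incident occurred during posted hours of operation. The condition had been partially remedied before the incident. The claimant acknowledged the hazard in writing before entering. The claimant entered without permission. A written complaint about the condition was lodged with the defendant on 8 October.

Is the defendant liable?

Yes — liable.

(1) consent to enter — fails.
(a) during posted hours — met.
(b) complaint lodged — met.
(2): T AND T → true.
(3) no remedial action — not satisfied.
Overall = F OR T OR F = true.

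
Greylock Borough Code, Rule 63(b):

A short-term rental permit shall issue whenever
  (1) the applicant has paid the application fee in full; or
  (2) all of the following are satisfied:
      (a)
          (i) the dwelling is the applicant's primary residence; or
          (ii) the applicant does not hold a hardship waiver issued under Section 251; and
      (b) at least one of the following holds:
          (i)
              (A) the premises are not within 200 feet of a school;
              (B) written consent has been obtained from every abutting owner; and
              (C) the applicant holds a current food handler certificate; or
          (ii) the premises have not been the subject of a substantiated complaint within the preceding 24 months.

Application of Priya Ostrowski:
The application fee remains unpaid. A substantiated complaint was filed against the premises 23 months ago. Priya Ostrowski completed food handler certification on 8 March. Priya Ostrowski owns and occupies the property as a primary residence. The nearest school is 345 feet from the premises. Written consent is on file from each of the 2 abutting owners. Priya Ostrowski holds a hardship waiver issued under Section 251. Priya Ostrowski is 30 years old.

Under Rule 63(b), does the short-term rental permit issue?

(1) fee paid — not satisfied.
(i) primary residence — satisfied.
(ii) not (hardship waiver) — not met.
(a) = T OR F = true.
(A) ≥200 ft from school — holds.
(B) all abutters consent — met.
(C) food handler cert. — holds.
So (i) is satisfied (T AND T AND T).
(ii) no complaint in 24 mo. — fails.
So (b) is satisfied (T OR F).
(2) = T AND T = true.
Overall = F OR T = true.

Yes — granted.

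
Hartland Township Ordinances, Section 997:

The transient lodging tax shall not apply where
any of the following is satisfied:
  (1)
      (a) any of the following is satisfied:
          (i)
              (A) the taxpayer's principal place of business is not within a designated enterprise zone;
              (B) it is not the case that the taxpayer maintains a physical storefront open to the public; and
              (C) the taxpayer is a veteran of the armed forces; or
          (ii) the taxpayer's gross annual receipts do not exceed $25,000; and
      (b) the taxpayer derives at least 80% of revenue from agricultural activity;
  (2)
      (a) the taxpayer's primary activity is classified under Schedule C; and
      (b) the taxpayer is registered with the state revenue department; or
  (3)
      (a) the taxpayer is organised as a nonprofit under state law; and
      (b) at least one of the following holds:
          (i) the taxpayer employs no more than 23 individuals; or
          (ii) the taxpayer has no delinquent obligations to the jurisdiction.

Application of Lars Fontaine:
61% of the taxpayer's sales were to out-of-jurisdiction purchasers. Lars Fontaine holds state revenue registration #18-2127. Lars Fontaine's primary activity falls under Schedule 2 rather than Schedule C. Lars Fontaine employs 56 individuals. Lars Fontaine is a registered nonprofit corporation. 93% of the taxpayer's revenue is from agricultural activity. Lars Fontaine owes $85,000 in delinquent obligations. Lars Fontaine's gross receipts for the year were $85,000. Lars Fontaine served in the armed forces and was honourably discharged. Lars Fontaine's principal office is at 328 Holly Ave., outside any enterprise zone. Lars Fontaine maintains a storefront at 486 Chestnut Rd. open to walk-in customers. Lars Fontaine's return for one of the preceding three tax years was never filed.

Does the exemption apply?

(A) not (in enterprise zone) — holds.
(B) not (has storefront) — fails.
(C) veteran — holds.
(i): T AND F AND T → false.
(ii) receipts ≤ $25,000 — not satisfied.
So (a) is not satisfied (F OR F).
(b) ≥80% agricultural — met.
So (1) is not satisfied (F AND T).
(a) Schedule C activity — not met.
(b) state-registered — holds.
So (2) is not satisfied (F AND T).
(a) nonprofit — satisfied.
(i) ≤ 23 employees — not met.
(ii) no delinquency — not satisfied.
(b) = F OR F = false.
So (3) is not satisfied (T AND F).
So Overall is not satisfied (F OR F OR F).

No — not exempt.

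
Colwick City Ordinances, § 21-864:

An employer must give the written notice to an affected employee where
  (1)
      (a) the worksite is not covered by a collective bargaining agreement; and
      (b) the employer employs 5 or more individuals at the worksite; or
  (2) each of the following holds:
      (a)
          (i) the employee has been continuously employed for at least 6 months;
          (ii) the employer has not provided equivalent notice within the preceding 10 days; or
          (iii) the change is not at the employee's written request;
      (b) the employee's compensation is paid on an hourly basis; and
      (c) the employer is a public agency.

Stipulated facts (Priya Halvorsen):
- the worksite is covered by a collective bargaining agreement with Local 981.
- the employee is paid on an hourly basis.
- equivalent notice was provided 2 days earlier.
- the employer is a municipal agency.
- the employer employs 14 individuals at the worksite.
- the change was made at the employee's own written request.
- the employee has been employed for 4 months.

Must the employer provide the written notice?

(a) no CBA — not met.
(b) ≥ 5 at site — holds.
(1) = F AND T = false.
(i) tenure ≥ 6 mo. — not met.
(ii) no recent notice — not satisfied.
(iii) not employee-requested — not met.
(a): F OR F OR F → false.
(b) hourly-paid — met.
(c) public agency — holds.
(2): F AND T AND T → false.
Overall: F OR F → false.

No — not required.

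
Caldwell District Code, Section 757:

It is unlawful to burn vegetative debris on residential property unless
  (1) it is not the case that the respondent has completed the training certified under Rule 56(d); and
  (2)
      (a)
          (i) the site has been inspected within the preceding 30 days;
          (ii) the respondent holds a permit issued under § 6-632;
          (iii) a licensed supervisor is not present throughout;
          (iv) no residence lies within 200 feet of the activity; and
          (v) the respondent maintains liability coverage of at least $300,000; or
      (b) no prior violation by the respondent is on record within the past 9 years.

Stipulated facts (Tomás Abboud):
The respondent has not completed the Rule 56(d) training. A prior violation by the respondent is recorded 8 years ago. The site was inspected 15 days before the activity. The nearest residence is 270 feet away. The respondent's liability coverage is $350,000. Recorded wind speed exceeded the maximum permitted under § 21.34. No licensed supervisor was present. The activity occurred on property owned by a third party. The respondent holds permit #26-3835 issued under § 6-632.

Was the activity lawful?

(1) not (training certified) — satisfied.
(i) site inspected — holds.
(ii) holds permit — holds.
(iii) not (supervisor present) — satisfied.
(iv) no residence in 200 ft — satisfied.
(v) coverage ≥ $300,000 — satisfied.
(a): T AND T AND T AND T AND T → true.
(b) no prior violation — not satisfied.
(2) = T OR F = true.
So Overall is satisfied (T AND T).

Yes — lawful.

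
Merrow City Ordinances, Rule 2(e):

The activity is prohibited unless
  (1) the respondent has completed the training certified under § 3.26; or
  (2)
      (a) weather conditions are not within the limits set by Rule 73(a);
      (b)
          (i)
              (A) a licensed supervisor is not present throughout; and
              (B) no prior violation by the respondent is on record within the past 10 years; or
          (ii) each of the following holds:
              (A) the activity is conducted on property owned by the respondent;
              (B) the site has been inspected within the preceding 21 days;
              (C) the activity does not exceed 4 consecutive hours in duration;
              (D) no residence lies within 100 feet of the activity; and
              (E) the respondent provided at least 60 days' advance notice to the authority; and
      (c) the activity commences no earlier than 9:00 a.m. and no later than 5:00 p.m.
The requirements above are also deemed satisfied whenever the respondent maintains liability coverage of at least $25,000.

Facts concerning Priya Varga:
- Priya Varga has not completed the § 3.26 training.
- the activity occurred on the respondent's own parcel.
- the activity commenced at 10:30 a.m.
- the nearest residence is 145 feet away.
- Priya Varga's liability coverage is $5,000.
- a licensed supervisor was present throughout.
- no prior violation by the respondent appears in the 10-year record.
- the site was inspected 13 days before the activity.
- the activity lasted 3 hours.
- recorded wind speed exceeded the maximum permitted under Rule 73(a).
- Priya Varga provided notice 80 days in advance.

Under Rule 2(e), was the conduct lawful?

(1) training certified — not satisfied.
(a) not (weather ok) — satisfied.
(A) not (supervisor present) — not satisfied.
(B) no prior violation — met.
(i): F AND T → false.
(A) own property — holds.
(B) site inspected — holds.
(C) ≤ 4 hrs duration — holds.
(D) no residence in 100 ft — met.
(E) ≥60 days' notice — holds.
(ii): T AND T AND T AND T AND T → true.
(b) = F OR T = true.
(c) start within hours — holds.
(2): T AND T AND T → true.
So Overall is satisfied (F OR T).
Exception (coverage ≥ $25,000) — not satisfied.
Result: main true OR exception false → true.

Yes — lawful.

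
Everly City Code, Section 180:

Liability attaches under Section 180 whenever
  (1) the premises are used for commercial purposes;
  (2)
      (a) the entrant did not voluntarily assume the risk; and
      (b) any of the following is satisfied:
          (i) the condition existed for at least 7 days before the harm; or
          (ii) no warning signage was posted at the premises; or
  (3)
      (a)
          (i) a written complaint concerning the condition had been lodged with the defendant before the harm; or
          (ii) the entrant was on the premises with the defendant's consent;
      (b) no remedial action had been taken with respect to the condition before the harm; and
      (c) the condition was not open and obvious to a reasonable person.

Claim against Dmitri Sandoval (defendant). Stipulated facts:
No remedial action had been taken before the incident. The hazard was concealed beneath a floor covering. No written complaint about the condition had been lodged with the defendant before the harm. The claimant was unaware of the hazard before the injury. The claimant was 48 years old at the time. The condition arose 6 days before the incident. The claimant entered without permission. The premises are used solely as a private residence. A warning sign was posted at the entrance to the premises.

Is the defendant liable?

(1) commercial use — not satisfied.
(a) no assumed risk — met.
(i) condition ≥7 days old — not satisfied.
(ii) no signage posted — not met.
So (b) is not satisfied (F OR F).
So (2) is not satisfied (T AND F).
(i) complaint lodged — not satisfied.
(ii) consent to enter — not met.
(a) = F OR F = false.
(b) no remedial action — holds.
(c) not open/obvious — holds.
(3): F AND T AND T → false.
So Overall is not satisfied (F OR F OR F).

No — not liable.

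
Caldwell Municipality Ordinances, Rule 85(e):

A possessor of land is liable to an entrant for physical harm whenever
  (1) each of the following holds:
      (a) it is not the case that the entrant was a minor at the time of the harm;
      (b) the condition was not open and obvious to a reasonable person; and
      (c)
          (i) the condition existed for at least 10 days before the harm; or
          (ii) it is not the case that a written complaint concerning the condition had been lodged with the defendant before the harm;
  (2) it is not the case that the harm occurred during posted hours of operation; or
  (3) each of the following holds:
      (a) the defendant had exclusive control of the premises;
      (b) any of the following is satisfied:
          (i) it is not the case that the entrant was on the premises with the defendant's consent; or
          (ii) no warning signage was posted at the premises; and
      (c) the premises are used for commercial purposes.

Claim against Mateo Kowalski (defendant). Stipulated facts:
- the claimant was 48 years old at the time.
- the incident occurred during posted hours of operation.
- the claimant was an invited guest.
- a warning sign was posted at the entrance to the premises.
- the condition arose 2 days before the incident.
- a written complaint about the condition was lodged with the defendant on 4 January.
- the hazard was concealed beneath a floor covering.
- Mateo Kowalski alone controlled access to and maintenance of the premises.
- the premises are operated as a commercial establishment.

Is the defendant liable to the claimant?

(a) not (entrant a minor) — met.
(b) not open/obvious — met.
(i) condition ≥10 days old — not satisfied.
(ii) not (complaint lodged) — not satisfied.
(c): F OR F → false.
(1): T AND T AND F → false.
(2) not (during posted hours) — not satisfied.
(a) exclusive control — met.
(i) not (consent to enter) — not met.
(ii) no signage posted — not satisfied.
So (b) is not satisfied (F OR F).
(c) commercial use — holds.
(3): T AND F AND T → false.
Overall: F OR F OR F → false.

No — not liable.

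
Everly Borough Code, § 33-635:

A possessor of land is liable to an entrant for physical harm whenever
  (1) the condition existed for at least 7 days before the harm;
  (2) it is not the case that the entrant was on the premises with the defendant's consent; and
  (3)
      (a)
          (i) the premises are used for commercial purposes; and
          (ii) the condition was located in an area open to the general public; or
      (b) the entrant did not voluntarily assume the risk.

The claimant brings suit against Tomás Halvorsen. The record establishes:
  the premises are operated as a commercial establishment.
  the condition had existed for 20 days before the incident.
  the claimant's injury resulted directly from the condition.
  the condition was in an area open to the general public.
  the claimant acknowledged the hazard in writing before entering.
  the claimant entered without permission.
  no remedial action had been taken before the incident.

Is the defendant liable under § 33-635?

(1) condition ≥7 days old — met.
(2) not (consent to enter) — met.
(i) commercial use — met.
(ii) public area — satisfied.
(a): T AND T → true.
(b) no assumed risk — fails.
(3): T OR F → true.
Overall: T AND T AND T → true.

Yes — liable.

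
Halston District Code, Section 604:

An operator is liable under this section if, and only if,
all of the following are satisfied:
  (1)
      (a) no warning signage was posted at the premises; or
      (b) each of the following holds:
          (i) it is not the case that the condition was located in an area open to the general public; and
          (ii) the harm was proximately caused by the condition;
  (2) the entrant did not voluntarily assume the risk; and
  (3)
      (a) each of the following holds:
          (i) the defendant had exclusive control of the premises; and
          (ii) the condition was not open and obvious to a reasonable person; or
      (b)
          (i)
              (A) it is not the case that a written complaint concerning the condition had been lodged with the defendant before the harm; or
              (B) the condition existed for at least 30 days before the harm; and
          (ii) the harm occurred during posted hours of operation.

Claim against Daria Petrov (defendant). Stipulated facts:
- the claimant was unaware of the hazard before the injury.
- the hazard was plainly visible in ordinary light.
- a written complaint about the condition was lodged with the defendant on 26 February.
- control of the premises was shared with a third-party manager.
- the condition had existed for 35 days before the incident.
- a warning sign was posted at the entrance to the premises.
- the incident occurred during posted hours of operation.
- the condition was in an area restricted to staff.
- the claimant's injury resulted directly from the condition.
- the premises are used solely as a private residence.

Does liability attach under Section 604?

Yes — liable.

(a) no signage posted — not met.
(i) not (public area) — holds.
(ii) proximate cause — satisfied.
(b): T AND T → true.
(1): F OR T → true.
(2) no assumed risk — met.
(i) exclusive control — not satisfied.
(ii) not open/obvious — not met.
So (a) is not satisfied (F AND F).
(A) not (complaint lodged) — not met.
(B) condition ≥30 days old — met.
(i): F OR T → true.
(ii) during posted hours — met.
(b) = T AND T = true.
(3) = F OR T = true.
So Overall is satisfied (T AND T AND T).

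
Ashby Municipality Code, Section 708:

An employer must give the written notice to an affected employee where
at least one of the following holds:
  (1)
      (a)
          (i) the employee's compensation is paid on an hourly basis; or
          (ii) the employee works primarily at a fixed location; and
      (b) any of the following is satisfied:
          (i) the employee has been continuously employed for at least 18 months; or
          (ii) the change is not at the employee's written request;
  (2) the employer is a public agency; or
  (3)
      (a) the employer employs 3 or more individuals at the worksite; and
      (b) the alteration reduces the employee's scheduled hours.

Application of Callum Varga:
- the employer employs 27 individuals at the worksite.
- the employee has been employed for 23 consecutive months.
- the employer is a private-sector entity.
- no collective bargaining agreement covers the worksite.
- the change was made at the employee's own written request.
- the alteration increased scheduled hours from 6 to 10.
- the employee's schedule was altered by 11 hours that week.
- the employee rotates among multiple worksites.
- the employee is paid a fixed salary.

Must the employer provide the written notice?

(i) hourly-paid — not satisfied.
(ii) fixed location — not met.
(a): F OR F → false.
(i) tenure ≥ 18 mo. — met.
(ii) not employee-requested — not satisfied.
(b): T OR F → true.
(1) = F AND T = false.
(2) public agency — fails.
(a) ≥ 3 at site — holds.
(b) hours reduced — not satisfied.
(3) = T AND F = false.
Overall: F OR F OR F → false.

No — not required.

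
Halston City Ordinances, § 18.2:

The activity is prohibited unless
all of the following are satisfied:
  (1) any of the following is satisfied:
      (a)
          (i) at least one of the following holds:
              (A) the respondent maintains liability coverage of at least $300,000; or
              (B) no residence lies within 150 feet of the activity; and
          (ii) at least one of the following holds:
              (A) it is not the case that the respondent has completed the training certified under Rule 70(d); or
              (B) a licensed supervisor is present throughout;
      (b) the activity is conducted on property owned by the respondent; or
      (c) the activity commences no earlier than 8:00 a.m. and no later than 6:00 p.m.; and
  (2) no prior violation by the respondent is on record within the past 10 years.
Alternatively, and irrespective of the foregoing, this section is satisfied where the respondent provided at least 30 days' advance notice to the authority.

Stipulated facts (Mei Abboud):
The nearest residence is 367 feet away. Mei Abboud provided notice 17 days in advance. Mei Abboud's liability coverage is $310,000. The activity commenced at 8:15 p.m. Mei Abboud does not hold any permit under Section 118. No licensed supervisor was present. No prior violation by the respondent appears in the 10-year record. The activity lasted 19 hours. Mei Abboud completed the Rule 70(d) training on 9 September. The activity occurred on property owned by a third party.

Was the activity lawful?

No — unlawful.

(A) coverage ≥ $300,000 — satisfied.
(B) no residence in 150 ft — holds.
(i): T OR T → true.
(A) not (training certified) — not satisfied.
(B) supervisor present — not satisfied.
(ii) = F OR F = false.
(a): T AND F → false.
(b) own property — fails.
(c) start within hours — not met.
(1): F OR F OR F → false.
(2) no prior violation — satisfied.
So Overall is not satisfied (F AND T).
Exception (≥30 days' notice) — not satisfied.
Result: main false OR exception false → false.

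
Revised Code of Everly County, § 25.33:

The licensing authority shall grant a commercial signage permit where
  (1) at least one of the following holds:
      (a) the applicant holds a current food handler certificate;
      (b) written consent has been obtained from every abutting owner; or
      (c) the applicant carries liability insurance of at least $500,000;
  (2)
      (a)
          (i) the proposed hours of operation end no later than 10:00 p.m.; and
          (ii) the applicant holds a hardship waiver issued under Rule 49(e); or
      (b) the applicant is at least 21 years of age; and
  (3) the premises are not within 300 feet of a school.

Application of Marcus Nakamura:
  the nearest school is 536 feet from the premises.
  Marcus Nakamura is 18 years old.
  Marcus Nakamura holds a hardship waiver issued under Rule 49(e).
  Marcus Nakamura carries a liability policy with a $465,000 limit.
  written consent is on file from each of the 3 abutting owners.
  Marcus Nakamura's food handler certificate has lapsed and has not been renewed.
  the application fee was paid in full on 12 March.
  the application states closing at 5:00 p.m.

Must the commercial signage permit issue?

(a) food handler cert. — not met.
(b) all abutters consent — met.
(c) insurance ≥ $500,000 — not satisfied.
(1): F OR T OR F → true.
(i) closes by 10 p.m. — satisfied.
(ii) hardship waiver — satisfied.
(a) = T AND T = true.
(b) age ≥ 21 — fails.
(2): T OR F → true.
(3) ≥300 ft from school — satisfied.
Overall = T AND T AND T = true.

Yes — granted.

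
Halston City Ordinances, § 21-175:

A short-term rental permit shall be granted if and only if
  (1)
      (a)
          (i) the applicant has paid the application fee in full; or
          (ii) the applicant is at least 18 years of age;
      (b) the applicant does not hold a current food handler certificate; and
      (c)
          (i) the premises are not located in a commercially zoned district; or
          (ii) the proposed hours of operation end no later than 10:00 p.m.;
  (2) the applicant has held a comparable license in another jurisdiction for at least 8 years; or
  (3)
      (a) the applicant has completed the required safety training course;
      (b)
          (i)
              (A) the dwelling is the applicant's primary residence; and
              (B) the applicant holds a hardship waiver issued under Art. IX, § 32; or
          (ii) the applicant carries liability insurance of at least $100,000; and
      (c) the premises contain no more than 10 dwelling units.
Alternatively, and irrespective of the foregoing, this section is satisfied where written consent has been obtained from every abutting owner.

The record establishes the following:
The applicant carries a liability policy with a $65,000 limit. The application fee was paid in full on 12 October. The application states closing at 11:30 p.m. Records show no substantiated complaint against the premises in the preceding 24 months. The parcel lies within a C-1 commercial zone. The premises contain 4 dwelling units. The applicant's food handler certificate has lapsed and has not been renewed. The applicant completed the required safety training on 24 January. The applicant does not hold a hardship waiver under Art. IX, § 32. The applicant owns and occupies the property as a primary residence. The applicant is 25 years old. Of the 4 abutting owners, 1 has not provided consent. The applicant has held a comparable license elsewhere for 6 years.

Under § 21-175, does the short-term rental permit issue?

No — denied.

(i) fee paid — met.
(ii) age ≥ 18 — holds.
(a) = T OR T = true.
(b) not (food handler cert.) — satisfied.
(i) not (commercially zoned) — not met.
(ii) closes by 10 p.m. — fails.
So (c) is not satisfied (F OR F).
(1): T AND T AND F → false.
(2) prior license ≥ 8 yr — not met.
(a) safety training — satisfied.
(A) primary residence — holds.
(B) hardship waiver — fails.
So (i) is not satisfied (T AND F).
(ii) insurance ≥ $100,000 — not met.
(b) = F OR F = false.
(c) ≤ 10 units — met.
So (3) is not satisfied (T AND F AND T).
Overall: F OR F OR F → false.
Exception (all abutters consent) — not satisfied.
Result: main false OR exception false → false.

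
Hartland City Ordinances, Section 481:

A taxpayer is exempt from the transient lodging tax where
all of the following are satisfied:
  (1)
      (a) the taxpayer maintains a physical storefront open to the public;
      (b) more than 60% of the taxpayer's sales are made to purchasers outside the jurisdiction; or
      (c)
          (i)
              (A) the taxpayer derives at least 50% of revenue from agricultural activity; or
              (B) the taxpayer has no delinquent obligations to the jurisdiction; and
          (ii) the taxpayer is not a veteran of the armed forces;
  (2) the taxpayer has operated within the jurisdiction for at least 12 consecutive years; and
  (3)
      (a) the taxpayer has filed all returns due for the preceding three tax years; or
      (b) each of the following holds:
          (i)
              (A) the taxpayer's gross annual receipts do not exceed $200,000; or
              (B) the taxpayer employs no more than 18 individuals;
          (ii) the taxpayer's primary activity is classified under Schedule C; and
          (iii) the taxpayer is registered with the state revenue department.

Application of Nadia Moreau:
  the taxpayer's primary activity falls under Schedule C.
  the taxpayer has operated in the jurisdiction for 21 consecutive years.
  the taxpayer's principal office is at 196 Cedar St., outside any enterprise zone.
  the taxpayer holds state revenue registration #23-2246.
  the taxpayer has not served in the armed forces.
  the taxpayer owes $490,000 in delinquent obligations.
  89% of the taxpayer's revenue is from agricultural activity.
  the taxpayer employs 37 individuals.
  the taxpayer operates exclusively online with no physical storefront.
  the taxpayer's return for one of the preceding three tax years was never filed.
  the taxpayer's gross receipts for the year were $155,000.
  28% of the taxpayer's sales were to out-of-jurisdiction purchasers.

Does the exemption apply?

(a) has storefront — not satisfied.
(b) >60% out-of-jur. sales — fails.
(A) ≥50% agricultural — holds.
(B) no delinquency — not satisfied.
So (i) is satisfied (T OR F).
(ii) not (veteran) — satisfied.
(c) = T AND T = true.
So (1) is satisfied (F OR F OR T).
(2) ≥ 12 yrs in jurisdiction — met.
(a) returns current — not met.
(A) receipts ≤ $200,000 — satisfied.
(B) ≤ 18 employees — not satisfied.
(i) = T OR F = true.
(ii) Schedule C activity — satisfied.
(iii) state-registered — holds.
(b) = T AND T AND T = true.
So (3) is satisfied (F OR T).
Overall: T AND T AND T → true.

Yes — exempt.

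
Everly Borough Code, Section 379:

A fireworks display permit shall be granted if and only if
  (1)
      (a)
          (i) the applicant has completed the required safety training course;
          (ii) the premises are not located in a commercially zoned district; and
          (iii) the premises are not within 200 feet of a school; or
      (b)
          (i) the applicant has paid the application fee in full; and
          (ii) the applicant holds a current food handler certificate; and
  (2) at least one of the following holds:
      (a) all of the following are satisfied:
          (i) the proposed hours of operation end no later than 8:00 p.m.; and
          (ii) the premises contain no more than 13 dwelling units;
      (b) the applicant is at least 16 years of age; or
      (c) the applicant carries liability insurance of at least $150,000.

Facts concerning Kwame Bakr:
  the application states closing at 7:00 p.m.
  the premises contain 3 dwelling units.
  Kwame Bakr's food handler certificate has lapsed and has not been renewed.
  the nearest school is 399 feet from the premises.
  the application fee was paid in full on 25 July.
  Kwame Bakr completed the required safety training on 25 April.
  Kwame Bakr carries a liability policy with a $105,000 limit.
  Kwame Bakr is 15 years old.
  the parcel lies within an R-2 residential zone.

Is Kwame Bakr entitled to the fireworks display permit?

(i) safety training — holds.
(ii) not (commercially zoned) — holds.
(iii) ≥200 ft from school — holds.
(a) = T AND T AND T = true.
(i) fee paid — satisfied.
(ii) food handler cert. — not satisfied.
(b) = T AND F = false.
(1) = T OR F = true.
(i) closes by 8 p.m. — holds.
(ii) ≤ 13 units — met.
So (a) is satisfied (T AND T).
(b) age ≥ 16 — not met.
(c) insurance ≥ $150,000 — not met.
So (2) is satisfied (T OR F OR F).
Overall = T AND T = true.

Yes — granted.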